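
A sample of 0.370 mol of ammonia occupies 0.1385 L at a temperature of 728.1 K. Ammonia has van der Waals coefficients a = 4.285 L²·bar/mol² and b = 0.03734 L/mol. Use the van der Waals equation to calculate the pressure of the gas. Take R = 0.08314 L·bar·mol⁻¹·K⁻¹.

P = nRT/(V − nb) − a n²/V²
nRT/(V − nb) = (0.370)(0.08314)(728.1)/(0.1385 − 0.370×0.03734) = 22.398/0.12468 = 179.64 bar
a n²/V² = (4.285)(0.370)²/(0.1385)² = 30.581 bar
P = 179.64 − 30.581 = 149.1 bar

P ≈ 149.1 bar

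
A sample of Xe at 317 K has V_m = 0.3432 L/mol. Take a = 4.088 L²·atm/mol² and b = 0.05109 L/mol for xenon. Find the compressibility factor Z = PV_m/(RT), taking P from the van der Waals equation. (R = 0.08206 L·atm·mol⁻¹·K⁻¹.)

Z ≈ 0.7170

P = RT/(V_m − b) − a/V_m² = (0.08206)(317)/(0.3432 − 0.05109) − 4.088/(0.3432)²
  = 26.013/0.29211 − 34.707 = 89.052 − 34.707 = 54.345 atm
Z = PV_m/(RT) = (54.345)(0.3432)/((0.08206)(317)) = 18.651/26.013 = 0.7170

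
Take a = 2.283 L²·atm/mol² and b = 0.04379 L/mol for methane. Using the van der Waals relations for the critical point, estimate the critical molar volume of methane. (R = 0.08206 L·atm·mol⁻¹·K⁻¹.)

V_m,c ≈ 0.1314 L/mol

For a van der Waals gas, V_m,c = 3b.
V_m,c = 3×0.04379 = 0.1314 L/mol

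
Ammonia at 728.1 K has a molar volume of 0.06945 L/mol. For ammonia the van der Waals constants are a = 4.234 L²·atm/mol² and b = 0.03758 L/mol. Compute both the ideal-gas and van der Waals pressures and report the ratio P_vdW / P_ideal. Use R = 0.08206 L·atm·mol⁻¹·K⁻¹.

P_vdW / P_ideal ≈ 1.159

Ideal: P_ideal = RT/V_m = (0.08206)(728.1)/0.06945 = 860.301 atm
vdW: P = RT/(V_m − b) − a/V_m² = 59.7479/0.0318700 − 4.234/0.00482330 = 1874.74 − 877.822 = 996.92 atm
Ratio = 996.92/860.301 = 1.159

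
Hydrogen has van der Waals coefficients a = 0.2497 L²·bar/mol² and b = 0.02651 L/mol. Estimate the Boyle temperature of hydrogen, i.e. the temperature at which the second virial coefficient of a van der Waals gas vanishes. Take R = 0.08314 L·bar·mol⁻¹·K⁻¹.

For a van der Waals gas the second virial coefficient B₂ = b − a/(RT) vanishes at T_B = a/(Rb).
T_B = 0.2497/(0.08314×0.02651) = 0.2497/0.0022040 = 113.3 K

T_B ≈ 113.3 K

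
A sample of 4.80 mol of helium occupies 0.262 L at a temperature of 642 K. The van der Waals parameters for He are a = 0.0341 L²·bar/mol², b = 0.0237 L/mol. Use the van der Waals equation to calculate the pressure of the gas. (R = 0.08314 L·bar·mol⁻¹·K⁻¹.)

P ≈ 1717 bar

P = nRT/(V − nb) − a n²/V²
nRT/(V − nb) = (4.80)(0.08314)(642)/(0.262 − 4.80×0.0237) = 256.20/0.14824 = 1728.3 bar
a n²/V² = (0.0341)(4.80)²/(0.262)² = 11.445 bar
P = 1728.3 − 11.445 = 1717 bar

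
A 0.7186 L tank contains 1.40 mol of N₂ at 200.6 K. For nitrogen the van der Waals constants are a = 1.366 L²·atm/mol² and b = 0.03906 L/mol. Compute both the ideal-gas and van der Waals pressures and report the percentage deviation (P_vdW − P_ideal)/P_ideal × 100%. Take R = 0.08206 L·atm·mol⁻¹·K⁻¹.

-7.93 %

Ideal: P_ideal = nRT/V = (1.40)(0.08206)(200.6)/0.7186 = 32.0703 atm
vdW: P = nRT/(V − nb) − a n²/V² = 23.0457/0.663916 − 2.67736/0.516386 = 34.7118 − 5.18480 = 29.5270 atm
% deviation = (29.5270 − 32.0703)/32.0703 × 100% = -7.93%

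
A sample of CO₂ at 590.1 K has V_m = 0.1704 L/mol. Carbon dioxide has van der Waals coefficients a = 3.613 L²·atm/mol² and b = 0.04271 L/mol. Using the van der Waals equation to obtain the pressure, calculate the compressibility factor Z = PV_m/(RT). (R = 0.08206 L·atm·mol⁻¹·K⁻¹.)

P = RT/(V_m − b) − a/V_m² = (0.08206)(590.1)/(0.1704 − 0.04271) − 3.613/(0.1704)²
  = 48.424/0.12769 − 124.43 = 379.23 − 124.43 = 254.80 atm
Z = PV_m/(RT) = (254.80)(0.1704)/((0.08206)(590.1)) = 43.418/48.424 = 0.8966

Z ≈ 0.8966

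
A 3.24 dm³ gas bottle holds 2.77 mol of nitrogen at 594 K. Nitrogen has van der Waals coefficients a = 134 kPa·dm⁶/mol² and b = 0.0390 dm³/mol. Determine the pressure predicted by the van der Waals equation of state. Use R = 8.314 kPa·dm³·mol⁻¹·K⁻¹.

P ≈ 4270 kPa

P = nRT/(V − nb) − a n²/V²
nRT/(V − nb) = (2.77)(8.314)(594)/(3.24 − 2.77×0.0390) = 13680/3.1320 = 4367.8 kPa
a n²/V² = (134)(2.77)²/(3.24)² = 97.943 kPa
P = 4367.8 − 97.943 = 4270 kPa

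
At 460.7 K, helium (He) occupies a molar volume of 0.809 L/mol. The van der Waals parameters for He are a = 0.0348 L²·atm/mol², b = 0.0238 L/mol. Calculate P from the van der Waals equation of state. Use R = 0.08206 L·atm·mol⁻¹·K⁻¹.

P ≈ 48.09 atm

P = RT/(V_m − b) − a/V_m²
RT/(V_m − b) = (0.08206)(460.7)/(0.809 − 0.0238) = 37.805/0.78520 = 48.147 atm
a/V_m² = 0.0348/(0.809)² = 0.053172 atm
P = 48.147 − 0.053172 = 48.09 atm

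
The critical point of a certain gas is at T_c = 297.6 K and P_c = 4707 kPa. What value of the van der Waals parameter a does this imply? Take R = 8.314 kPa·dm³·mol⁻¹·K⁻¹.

a ≈ 548.7 kPa·dm⁶/mol²

From T_c = 8a/(27Rb) and P_c = a/(27b²): a = 27 R² T_c²/(64 P_c).
a = 27×(8.314)²×(297.6)²/(64×4707) = 165291172/301248 = 548.7 kPa·dm⁶/mol²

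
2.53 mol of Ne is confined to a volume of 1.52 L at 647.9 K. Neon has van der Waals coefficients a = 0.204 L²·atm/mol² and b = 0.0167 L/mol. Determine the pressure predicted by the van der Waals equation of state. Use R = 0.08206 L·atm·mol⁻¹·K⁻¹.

P = nRT/(V − nb) − a n²/V²
nRT/(V − nb) = (2.53)(0.08206)(647.9)/(1.52 − 2.53×0.0167) = 134.51/1.4777 = 91.027 atm
a n²/V² = (0.204)(2.53)²/(1.52)² = 0.56518 atm
P = 91.027 − 0.56518 = 90.46 atm

P ≈ 90.46 atm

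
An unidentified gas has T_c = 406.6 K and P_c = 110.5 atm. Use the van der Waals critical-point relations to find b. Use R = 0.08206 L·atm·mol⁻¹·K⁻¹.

b ≈ 0.03774 L/mol

From T_c = 8a/(27Rb) and P_c = a/(27b²): b = R T_c/(8 P_c).
b = (0.08206)(406.6)/(8×110.5) = 33.366/884.00 = 0.03774 L/mol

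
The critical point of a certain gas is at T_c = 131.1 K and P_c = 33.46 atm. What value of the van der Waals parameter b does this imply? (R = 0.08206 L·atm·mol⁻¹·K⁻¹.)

b ≈ 0.04019 L/mol

From T_c = 8a/(27Rb) and P_c = a/(27b²): b = R T_c/(8 P_c).
b = (0.08206)(131.1)/(8×33.46) = 10.758/267.68 = 0.04019 L/mol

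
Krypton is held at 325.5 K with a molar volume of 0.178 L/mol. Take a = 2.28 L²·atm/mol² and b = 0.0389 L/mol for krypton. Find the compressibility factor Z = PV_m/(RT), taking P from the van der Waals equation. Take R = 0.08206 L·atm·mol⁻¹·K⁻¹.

Z ≈ 0.8001

P = RT/(V_m − b) − a/V_m² = (0.08206)(325.5)/(0.178 − 0.0389) − 2.28/(0.178)²
  = 26.711/0.13910 − 71.961 = 192.03 − 71.961 = 120.07 atm
Z = PV_m/(RT) = (120.07)(0.178)/((0.08206)(325.5)) = 21.372/26.711 = 0.8001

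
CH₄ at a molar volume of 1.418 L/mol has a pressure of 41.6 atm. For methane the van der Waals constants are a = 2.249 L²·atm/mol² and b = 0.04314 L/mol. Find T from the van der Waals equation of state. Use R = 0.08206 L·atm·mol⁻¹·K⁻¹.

T ≈ 715.7 K

T = (P + a/V_m²)(V_m − b)/R
P + a/V_m² = 41.6 + 2.249/(1.418)² = 42.719 atm
V_m − b = 1.418 − 0.04314 = 1.3749 L/mol
T = (42.719)(1.3749)/0.08206 = 715.7 K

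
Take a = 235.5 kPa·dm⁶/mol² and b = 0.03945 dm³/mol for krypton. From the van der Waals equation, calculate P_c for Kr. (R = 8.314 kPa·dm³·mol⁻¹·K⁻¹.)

P_c ≈ 5604 kPa

For a van der Waals gas, P_c = a/(27b²).
P_c = 235.5/(27×(0.03945)²) = 235.5/0.042020 = 5604 kPa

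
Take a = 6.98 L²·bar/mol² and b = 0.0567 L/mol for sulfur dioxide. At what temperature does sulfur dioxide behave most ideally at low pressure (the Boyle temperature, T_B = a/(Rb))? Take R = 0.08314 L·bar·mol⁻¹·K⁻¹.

T_B ≈ 1481 K

For a van der Waals gas the second virial coefficient B₂ = b − a/(RT) vanishes at T_B = a/(Rb).
T_B = 6.98/(0.08314×0.0567) = 6.98/0.0047140 = 1481 K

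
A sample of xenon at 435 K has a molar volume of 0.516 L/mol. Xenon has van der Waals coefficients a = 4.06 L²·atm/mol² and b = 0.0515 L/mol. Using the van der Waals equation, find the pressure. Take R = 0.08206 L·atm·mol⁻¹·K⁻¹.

P = RT/(V_m − b) − a/V_m²
RT/(V_m − b) = (0.08206)(435)/(0.516 − 0.0515) = 35.696/0.46450 = 76.848 atm
a/V_m² = 4.06/(0.516)² = 15.248 atm
P = 76.848 − 15.248 = 61.60 atm

P ≈ 61.60 atm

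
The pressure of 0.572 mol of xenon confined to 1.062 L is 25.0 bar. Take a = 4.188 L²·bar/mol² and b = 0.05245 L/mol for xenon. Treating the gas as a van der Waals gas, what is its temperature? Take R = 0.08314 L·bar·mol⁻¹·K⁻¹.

T ≈ 568.9 K

T = (P + a n²/V²)(V − nb)/(nR)
P + a n²/V² = 25.0 + (4.188)(0.572)²/(1.062)² = 26.215 bar
V − nb = 1.062 − (0.572)(0.05245) = 1.0320 L
T = (26.215)(1.0320)/((0.572)(0.08314)) = 568.9 K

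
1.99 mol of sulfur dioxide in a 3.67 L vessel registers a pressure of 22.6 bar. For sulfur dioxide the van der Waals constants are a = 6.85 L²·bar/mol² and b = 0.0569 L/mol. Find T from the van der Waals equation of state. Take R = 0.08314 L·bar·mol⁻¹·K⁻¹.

T = (P + a n²/V²)(V − nb)/(nR)
P + a n²/V² = 22.6 + (6.85)(1.99)²/(3.67)² = 24.614 bar
V − nb = 3.67 − (1.99)(0.0569) = 3.5568 L
T = (24.614)(3.5568)/((1.99)(0.08314)) = 529.1 K

T ≈ 529.1 K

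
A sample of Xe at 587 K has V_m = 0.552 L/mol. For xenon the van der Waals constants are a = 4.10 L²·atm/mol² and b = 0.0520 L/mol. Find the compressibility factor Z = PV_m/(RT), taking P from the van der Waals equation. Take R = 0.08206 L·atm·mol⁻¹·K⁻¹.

Z ≈ 0.9498

P = RT/(V_m − b) − a/V_m² = (0.08206)(587)/(0.552 − 0.0520) − 4.10/(0.552)²
  = 48.169/0.50000 − 13.456 = 96.338 − 13.456 = 82.882 atm
Z = PV_m/(RT) = (82.882)(0.552)/((0.08206)(587)) = 45.751/48.169 = 0.9498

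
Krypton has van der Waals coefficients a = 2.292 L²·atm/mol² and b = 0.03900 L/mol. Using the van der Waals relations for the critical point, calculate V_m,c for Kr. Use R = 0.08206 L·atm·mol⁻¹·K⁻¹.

For a van der Waals gas, V_m,c = 3b.
V_m,c = 3×0.03900 = 0.1170 L/mol

V_m,c ≈ 0.1170 L/mol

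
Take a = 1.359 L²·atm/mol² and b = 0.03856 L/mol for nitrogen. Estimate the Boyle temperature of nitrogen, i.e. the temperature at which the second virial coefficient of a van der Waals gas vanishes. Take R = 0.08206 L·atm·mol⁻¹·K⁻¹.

T_B ≈ 429.5 K

For a van der Waals gas the second virial coefficient B₂ = b − a/(RT) vanishes at T_B = a/(Rb).
T_B = 1.359/(0.08206×0.03856) = 1.359/0.0031642 = 429.5 K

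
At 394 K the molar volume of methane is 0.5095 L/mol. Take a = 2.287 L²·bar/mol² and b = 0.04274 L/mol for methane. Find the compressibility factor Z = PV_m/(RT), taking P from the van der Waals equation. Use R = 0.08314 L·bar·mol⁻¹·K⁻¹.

P = RT/(V_m − b) − a/V_m² = (0.08314)(394)/(0.5095 − 0.04274) − 2.287/(0.5095)²
  = 32.757/0.46676 − 8.8100 = 70.180 − 8.8100 = 61.370 bar
Z = PV_m/(RT) = (61.370)(0.5095)/((0.08314)(394)) = 31.268/32.757 = 0.9545

Z ≈ 0.9545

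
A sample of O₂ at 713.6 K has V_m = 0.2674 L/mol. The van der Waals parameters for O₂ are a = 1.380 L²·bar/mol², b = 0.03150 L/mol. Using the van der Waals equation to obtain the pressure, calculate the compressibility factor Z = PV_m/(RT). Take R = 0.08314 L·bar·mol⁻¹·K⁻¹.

P = RT/(V_m − b) − a/V_m² = (0.08314)(713.6)/(0.2674 − 0.03150) − 1.380/(0.2674)²
  = 59.329/0.23590 − 19.300 = 251.50 − 19.300 = 232.20 bar
Z = PV_m/(RT) = (232.20)(0.2674)/((0.08314)(713.6)) = 62.090/59.329 = 1.047

Z ≈ 1.047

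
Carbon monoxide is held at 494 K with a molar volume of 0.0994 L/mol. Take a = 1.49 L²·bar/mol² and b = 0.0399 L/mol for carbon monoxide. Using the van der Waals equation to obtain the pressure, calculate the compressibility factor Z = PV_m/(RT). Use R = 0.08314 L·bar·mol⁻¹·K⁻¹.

Z ≈ 1.306

P = RT/(V_m − b) − a/V_m² = (0.08314)(494)/(0.0994 − 0.0399) − 1.49/(0.0994)²
  = 41.071/0.059500 − 150.80 = 690.27 − 150.80 = 539.47 bar
Z = PV_m/(RT) = (539.47)(0.0994)/((0.08314)(494)) = 53.623/41.071 = 1.306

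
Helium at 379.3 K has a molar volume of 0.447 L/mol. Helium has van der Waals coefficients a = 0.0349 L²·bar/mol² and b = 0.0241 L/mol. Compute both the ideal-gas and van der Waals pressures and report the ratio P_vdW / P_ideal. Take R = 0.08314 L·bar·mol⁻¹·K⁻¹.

P_vdW / P_ideal ≈ 1.055

Ideal: P_ideal = RT/V_m = (0.08314)(379.3)/0.447 = 70.5481 bar
vdW: P = RT/(V_m − b) − a/V_m² = 31.5350/0.422900 − 0.0349/0.199809 = 74.5685 − 0.174667 = 74.3938 bar
Ratio = 74.3938/70.5481 = 1.055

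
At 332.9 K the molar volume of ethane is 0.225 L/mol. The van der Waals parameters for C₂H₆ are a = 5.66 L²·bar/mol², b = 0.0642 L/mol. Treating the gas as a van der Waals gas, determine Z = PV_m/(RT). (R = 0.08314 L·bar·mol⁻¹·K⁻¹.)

Z ≈ 0.4904

P = RT/(V_m − b) − a/V_m² = (0.08314)(332.9)/(0.225 − 0.0642) − 5.66/(0.225)²
  = 27.677/0.16080 − 111.80 = 172.12 − 111.80 = 60.32 bar
Z = PV_m/(RT) = (60.32)(0.225)/((0.08314)(332.9)) = 13.572/27.677 = 0.4904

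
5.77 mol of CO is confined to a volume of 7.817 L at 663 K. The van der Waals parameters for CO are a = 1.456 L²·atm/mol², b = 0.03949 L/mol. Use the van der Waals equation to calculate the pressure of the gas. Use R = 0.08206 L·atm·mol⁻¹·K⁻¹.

P = nRT/(V − nb) − a n²/V²
nRT/(V − nb) = (5.77)(0.08206)(663)/(7.817 − 5.77×0.03949) = 313.92/7.5891 = 41.365 atm
a n²/V² = (1.456)(5.77)²/(7.817)² = 0.79329 atm
P = 41.365 − 0.79329 = 40.57 atm

P ≈ 40.57 atm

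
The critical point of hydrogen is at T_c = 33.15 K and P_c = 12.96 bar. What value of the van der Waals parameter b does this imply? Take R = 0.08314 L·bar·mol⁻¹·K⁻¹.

From T_c = 8a/(27Rb) and P_c = a/(27b²): b = R T_c/(8 P_c).
b = (0.08314)(33.15)/(8×12.96) = 2.7561/103.68 = 0.02658 L/mol

b ≈ 0.02658 L/mol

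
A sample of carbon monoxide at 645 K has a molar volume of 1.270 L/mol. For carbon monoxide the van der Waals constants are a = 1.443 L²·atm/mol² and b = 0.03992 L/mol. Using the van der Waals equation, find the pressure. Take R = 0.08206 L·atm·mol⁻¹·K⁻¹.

P = RT/(V_m − b) − a/V_m²
RT/(V_m − b) = (0.08206)(645)/(1.270 − 0.03992) = 52.929/1.2301 = 43.028 atm
a/V_m² = 1.443/(1.270)² = 0.89466 atm
P = 43.028 − 0.89466 = 42.13 atm

P ≈ 42.13 atm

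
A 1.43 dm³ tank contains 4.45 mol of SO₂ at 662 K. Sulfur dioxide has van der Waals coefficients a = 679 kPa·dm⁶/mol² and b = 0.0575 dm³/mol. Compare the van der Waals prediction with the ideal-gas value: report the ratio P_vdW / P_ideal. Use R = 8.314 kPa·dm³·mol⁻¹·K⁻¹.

Ideal: P_ideal = nRT/V = (4.45)(8.314)(662)/1.43 = 17127.4 kPa
vdW: P = nRT/(V − nb) − a n²/V² = 24492.2/1.17413 − 13445.9/2.04490 = 20859.9 − 6575.33 = 14284.6 kPa
Ratio = 14284.6/17127.4 = 0.8340

P_vdW / P_ideal ≈ 0.8340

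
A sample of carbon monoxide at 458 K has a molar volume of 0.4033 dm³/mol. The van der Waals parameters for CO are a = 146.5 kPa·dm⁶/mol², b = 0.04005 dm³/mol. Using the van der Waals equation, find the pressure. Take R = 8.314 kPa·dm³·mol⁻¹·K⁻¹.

P ≈ 9582 kPa

P = RT/(V_m − b) − a/V_m²
RT/(V_m − b) = (8.314)(458)/(0.4033 − 0.04005) = 3807.8/0.36325 = 10483 kPa
a/V_m² = 146.5/(0.4033)² = 900.70 kPa
P = 10483 − 900.70 = 9582 kPa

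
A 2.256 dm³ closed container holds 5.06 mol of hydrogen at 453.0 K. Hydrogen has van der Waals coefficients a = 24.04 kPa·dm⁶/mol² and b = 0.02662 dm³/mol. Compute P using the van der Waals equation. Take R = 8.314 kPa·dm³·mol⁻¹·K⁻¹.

P ≈ 8863 kPa

P = nRT/(V − nb) − a n²/V²
nRT/(V − nb) = (5.06)(8.314)(453.0)/(2.256 − 5.06×0.02662) = 19057/2.1213 = 8983.6 kPa
a n²/V² = (24.04)(5.06)²/(2.256)² = 120.94 kPa
P = 8983.6 − 120.94 = 8863 kPa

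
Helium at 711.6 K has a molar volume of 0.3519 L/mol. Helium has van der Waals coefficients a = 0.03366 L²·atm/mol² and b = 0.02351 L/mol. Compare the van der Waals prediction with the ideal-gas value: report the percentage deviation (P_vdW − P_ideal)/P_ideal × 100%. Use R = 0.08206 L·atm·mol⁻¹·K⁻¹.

7.00 %

Ideal: P_ideal = RT/V_m = (0.08206)(711.6)/0.3519 = 165.939 atm
vdW: P = RT/(V_m − b) − a/V_m² = 58.3939/0.328390 − 0.03366/0.123834 = 177.819 − 0.271815 = 177.547 atm
% deviation = (177.547 − 165.939)/165.939 × 100% = 7.00%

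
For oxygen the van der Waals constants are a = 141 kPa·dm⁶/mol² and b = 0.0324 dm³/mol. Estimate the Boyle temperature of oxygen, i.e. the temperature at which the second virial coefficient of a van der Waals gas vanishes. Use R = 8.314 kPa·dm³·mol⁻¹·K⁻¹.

T_B ≈ 523.4 K

For a van der Waals gas the second virial coefficient B₂ = b − a/(RT) vanishes at T_B = a/(Rb).
T_B = 141/(8.314×0.0324) = 141/0.26937 = 523.4 K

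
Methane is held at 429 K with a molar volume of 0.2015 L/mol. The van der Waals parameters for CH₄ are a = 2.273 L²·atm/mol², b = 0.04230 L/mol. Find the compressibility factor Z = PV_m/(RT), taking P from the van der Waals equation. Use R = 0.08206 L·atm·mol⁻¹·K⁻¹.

Z ≈ 0.9453

P = RT/(V_m − b) − a/V_m² = (0.08206)(429)/(0.2015 − 0.04230) − 2.273/(0.2015)²
  = 35.204/0.15920 − 55.982 = 221.13 − 55.982 = 165.15 atm
Z = PV_m/(RT) = (165.15)(0.2015)/((0.08206)(429)) = 33.278/35.204 = 0.9453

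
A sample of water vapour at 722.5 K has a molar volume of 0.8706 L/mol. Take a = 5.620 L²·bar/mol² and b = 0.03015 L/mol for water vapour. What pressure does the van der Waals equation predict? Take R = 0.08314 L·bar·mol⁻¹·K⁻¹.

P = RT/(V_m − b) − a/V_m²
RT/(V_m − b) = (0.08314)(722.5)/(0.8706 − 0.03015) = 60.069/0.84045 = 71.472 bar
a/V_m² = 5.620/(0.8706)² = 7.4148 bar
P = 71.472 − 7.4148 = 64.06 bar

P ≈ 64.06 bar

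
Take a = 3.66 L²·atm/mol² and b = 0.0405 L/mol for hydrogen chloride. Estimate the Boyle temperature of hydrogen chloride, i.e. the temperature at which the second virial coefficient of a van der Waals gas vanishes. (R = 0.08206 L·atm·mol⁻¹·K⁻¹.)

For a van der Waals gas the second virial coefficient B₂ = b − a/(RT) vanishes at T_B = a/(Rb).
T_B = 3.66/(0.08206×0.0405) = 3.66/0.0033234 = 1101 K

T_B ≈ 1101 K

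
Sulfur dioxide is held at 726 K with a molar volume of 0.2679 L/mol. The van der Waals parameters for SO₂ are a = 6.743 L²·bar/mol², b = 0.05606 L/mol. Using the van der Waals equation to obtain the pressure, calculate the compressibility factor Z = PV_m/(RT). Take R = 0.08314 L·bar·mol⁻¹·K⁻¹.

P = RT/(V_m − b) − a/V_m² = (0.08314)(726)/(0.2679 − 0.05606) − 6.743/(0.2679)²
  = 60.360/0.21184 − 93.952 = 284.93 − 93.952 = 190.98 bar
Z = PV_m/(RT) = (190.98)(0.2679)/((0.08314)(726)) = 51.164/60.360 = 0.8476

Z ≈ 0.8476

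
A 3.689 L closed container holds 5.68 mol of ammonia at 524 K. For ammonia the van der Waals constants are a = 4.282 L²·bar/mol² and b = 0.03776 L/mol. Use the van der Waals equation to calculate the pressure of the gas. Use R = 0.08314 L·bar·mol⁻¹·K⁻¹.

P = nRT/(V − nb) − a n²/V²
nRT/(V − nb) = (5.68)(0.08314)(524)/(3.689 − 5.68×0.03776) = 247.45/3.4745 = 71.219 bar
a n²/V² = (4.282)(5.68)²/(3.689)² = 10.151 bar
P = 71.219 − 10.151 = 61.07 bar

P ≈ 61.07 bar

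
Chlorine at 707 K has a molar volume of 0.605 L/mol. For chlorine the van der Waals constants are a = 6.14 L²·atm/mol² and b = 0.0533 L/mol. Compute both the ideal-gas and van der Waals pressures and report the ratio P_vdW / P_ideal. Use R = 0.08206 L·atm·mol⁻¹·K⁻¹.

P_vdW / P_ideal ≈ 0.9217

Ideal: P_ideal = RT/V_m = (0.08206)(707)/0.605 = 95.8949 atm
vdW: P = RT/(V_m − b) − a/V_m² = 58.0164/0.551700 − 6.14/0.366025 = 105.159 − 16.7748 = 88.384 atm
Ratio = 88.384/95.8949 = 0.9217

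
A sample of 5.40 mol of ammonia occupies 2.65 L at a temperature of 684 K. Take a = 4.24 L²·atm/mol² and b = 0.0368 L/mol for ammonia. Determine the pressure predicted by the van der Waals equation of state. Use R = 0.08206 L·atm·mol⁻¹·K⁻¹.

P = nRT/(V − nb) − a n²/V²
nRT/(V − nb) = (5.40)(0.08206)(684)/(2.65 − 5.40×0.0368) = 303.10/2.4513 = 123.65 atm
a n²/V² = (4.24)(5.40)²/(2.65)² = 17.606 atm
P = 123.65 − 17.606 = 106.0 atm

P ≈ 106.0 atm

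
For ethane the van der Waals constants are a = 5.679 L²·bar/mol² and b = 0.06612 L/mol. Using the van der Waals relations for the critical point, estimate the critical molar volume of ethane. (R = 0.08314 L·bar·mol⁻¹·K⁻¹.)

V_m,c ≈ 0.1984 L/mol

For a van der Waals gas, V_m,c = 3b.
V_m,c = 3×0.06612 = 0.1984 L/mol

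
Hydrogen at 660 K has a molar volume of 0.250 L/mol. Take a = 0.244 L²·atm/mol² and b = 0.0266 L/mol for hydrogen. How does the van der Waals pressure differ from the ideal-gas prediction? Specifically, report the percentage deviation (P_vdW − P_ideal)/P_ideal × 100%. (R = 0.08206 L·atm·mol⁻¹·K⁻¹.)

Ideal: P_ideal = RT/V_m = (0.08206)(660)/0.250 = 216.638 atm
vdW: P = RT/(V_m − b) − a/V_m² = 54.1596/0.223400 − 0.244/0.0625000 = 242.433 − 3.90400 = 238.529 atm
% deviation = (238.529 − 216.638)/216.638 × 100% = 10.10%

10.10 %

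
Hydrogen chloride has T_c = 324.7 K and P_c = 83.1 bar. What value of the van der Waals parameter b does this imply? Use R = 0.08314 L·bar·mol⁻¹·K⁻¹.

From T_c = 8a/(27Rb) and P_c = a/(27b²): b = R T_c/(8 P_c).
b = (0.08314)(324.7)/(8×83.1) = 26.996/664.80 = 0.04061 L/mol

b ≈ 0.04061 L/mol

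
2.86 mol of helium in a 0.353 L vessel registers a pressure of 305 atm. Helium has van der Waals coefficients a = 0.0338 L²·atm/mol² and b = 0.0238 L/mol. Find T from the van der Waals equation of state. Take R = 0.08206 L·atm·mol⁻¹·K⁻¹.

T ≈ 373.0 K

T = (P + a n²/V²)(V − nb)/(nR)
P + a n²/V² = 305 + (0.0338)(2.86)²/(0.353)² = 307.22 atm
V − nb = 0.353 − (2.86)(0.0238) = 0.28493 L
T = (307.22)(0.28493)/((2.86)(0.08206)) = 373.0 K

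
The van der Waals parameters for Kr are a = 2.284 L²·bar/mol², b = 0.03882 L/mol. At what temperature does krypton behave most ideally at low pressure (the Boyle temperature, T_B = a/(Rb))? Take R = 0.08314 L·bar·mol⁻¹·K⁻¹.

For a van der Waals gas the second virial coefficient B₂ = b − a/(RT) vanishes at T_B = a/(Rb).
T_B = 2.284/(0.08314×0.03882) = 2.284/0.0032275 = 707.7 K

T_B ≈ 707.7 K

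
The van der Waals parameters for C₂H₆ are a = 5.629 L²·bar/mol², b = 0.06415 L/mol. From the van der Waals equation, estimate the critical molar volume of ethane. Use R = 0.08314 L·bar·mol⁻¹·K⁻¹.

For a van der Waals gas, V_m,c = 3b.
V_m,c = 3×0.06415 = 0.1925 L/mol

V_m,c ≈ 0.1925 L/mol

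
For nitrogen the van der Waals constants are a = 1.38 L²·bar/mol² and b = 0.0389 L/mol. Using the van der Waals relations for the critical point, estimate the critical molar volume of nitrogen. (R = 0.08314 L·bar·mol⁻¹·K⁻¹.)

V_m,c ≈ 0.1167 L/mol

For a van der Waals gas, V_m,c = 3b.
V_m,c = 3×0.0389 = 0.1167 L/mol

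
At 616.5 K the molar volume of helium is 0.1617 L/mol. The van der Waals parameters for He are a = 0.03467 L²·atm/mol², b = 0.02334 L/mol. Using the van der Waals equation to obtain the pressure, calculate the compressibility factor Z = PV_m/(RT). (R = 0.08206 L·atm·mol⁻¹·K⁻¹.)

P = RT/(V_m − b) − a/V_m² = (0.08206)(616.5)/(0.1617 − 0.02334) − 0.03467/(0.1617)²
  = 50.590/0.13836 − 1.3260 = 365.64 − 1.3260 = 364.31 atm
Z = PV_m/(RT) = (364.31)(0.1617)/((0.08206)(616.5)) = 58.909/50.590 = 1.164

Z ≈ 1.164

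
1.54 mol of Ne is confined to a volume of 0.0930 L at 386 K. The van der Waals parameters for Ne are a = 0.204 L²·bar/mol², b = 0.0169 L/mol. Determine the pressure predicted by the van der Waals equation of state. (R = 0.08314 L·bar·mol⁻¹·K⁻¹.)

P = nRT/(V − nb) − a n²/V²
nRT/(V − nb) = (1.54)(0.08314)(386)/(0.0930 − 1.54×0.0169) = 49.422/0.066974 = 737.93 bar
a n²/V² = (0.204)(1.54)²/(0.0930)² = 55.938 bar
P = 737.93 − 55.938 = 682.0 bar

P ≈ 682.0 bar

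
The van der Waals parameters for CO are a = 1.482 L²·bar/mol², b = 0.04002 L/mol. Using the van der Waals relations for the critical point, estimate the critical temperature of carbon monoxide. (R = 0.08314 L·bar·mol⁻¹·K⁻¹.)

For a van der Waals gas, T_c = 8a/(27Rb).
T_c = 8×1.482/(27×0.08314×0.04002) = 11.856/0.089836 = 132.0 K

T_c ≈ 132.0 K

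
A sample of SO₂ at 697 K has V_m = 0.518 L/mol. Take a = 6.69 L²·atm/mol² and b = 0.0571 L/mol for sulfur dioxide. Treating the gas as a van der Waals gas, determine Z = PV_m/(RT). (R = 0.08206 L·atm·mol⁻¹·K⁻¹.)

P = RT/(V_m − b) − a/V_m² = (0.08206)(697)/(0.518 − 0.0571) − 6.69/(0.518)²
  = 57.196/0.46090 − 24.933 = 124.10 − 24.933 = 99.17 atm
Z = PV_m/(RT) = (99.17)(0.518)/((0.08206)(697)) = 51.370/57.196 = 0.8981

Z ≈ 0.8981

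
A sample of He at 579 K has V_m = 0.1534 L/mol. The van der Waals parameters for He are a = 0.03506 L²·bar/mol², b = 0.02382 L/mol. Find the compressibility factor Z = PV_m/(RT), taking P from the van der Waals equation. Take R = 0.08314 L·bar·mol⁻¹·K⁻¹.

Z ≈ 1.179

P = RT/(V_m − b) − a/V_m² = (0.08314)(579)/(0.1534 − 0.02382) − 0.03506/(0.1534)²
  = 48.138/0.12958 − 1.4899 = 371.49 − 1.4899 = 370.00 bar
Z = PV_m/(RT) = (370.00)(0.1534)/((0.08314)(579)) = 56.758/48.138 = 1.179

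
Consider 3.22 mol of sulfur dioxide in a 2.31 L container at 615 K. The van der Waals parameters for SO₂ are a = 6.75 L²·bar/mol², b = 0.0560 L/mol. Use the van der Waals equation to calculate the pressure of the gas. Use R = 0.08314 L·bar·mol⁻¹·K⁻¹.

P ≈ 64.19 bar

P = nRT/(V − nb) − a n²/V²
nRT/(V − nb) = (3.22)(0.08314)(615)/(2.31 − 3.22×0.0560) = 164.64/2.1297 = 77.307 bar
a n²/V² = (6.75)(3.22)²/(2.31)² = 13.116 bar
P = 77.307 − 13.116 = 64.19 bar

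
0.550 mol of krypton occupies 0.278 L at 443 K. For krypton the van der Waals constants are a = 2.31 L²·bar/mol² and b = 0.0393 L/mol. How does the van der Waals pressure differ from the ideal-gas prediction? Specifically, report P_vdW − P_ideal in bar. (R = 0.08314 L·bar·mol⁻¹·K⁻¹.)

Ideal: P_ideal = nRT/V = (0.550)(0.08314)(443)/0.278 = 72.8671 bar
vdW: P = nRT/(V − nb) − a n²/V² = 20.2571/0.256385 − 0.698775/0.0772840 = 79.0105 − 9.04165 = 69.9689 bar
ΔP = 69.9689 − 72.8671 = -2.898 bar

ΔP ≈ -2.898 bar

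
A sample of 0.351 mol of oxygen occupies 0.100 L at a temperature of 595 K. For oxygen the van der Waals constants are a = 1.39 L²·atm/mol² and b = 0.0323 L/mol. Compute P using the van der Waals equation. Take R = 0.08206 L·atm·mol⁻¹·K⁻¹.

P ≈ 176.2 atm

P = nRT/(V − nb) − a n²/V²
nRT/(V − nb) = (0.351)(0.08206)(595)/(0.100 − 0.351×0.0323) = 17.138/0.088663 = 193.29 atm
a n²/V² = (1.39)(0.351)²/(0.100)² = 17.125 atm
P = 193.29 − 17.125 = 176.2 atm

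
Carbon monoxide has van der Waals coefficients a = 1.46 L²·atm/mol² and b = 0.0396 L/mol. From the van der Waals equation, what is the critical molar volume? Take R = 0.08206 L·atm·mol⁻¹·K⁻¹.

V_m,c ≈ 0.1188 L/mol

For a van der Waals gas, V_m,c = 3b.
V_m,c = 3×0.0396 = 0.1188 L/mol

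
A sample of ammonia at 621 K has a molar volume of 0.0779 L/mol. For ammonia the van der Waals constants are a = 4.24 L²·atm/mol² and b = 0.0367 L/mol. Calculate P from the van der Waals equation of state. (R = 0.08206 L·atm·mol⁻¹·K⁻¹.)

P ≈ 538.2 atm

P = RT/(V_m − b) − a/V_m²
RT/(V_m − b) = (0.08206)(621)/(0.0779 − 0.0367) = 50.959/0.041200 = 1236.9 atm
a/V_m² = 4.24/(0.0779)² = 698.70 atm
P = 1236.9 − 698.70 = 538.2 atm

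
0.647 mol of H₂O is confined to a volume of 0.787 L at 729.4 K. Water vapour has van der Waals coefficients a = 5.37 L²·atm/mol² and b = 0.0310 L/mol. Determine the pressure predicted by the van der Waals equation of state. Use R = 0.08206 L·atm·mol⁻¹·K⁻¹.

P ≈ 46.86 atm

P = nRT/(V − nb) − a n²/V²
nRT/(V − nb) = (0.647)(0.08206)(729.4)/(0.787 − 0.647×0.0310) = 38.726/0.76694 = 50.494 atm
a n²/V² = (5.37)(0.647)²/(0.787)² = 3.6294 atm
P = 50.494 − 3.6294 = 46.86 atm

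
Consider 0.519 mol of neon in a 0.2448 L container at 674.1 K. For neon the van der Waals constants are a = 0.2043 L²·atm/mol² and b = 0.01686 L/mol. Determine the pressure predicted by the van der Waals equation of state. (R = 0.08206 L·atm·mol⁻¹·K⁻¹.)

P = nRT/(V − nb) − a n²/V²
nRT/(V − nb) = (0.519)(0.08206)(674.1)/(0.2448 − 0.519×0.01686) = 28.709/0.23605 = 121.62 atm
a n²/V² = (0.2043)(0.519)²/(0.2448)² = 0.91829 atm
P = 121.62 − 0.91829 = 120.7 atm

P ≈ 120.7 atm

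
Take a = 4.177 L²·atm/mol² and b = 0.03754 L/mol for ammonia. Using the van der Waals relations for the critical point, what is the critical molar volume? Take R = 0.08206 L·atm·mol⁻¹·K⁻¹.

V_m,c ≈ 0.1126 L/mol

For a van der Waals gas, V_m,c = 3b.
V_m,c = 3×0.03754 = 0.1126 L/mol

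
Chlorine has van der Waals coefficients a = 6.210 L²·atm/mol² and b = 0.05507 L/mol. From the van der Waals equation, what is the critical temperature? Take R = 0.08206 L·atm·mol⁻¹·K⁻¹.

For a van der Waals gas, T_c = 8a/(27Rb).
T_c = 8×6.210/(27×0.08206×0.05507) = 49.680/0.12201 = 407.2 K

T_c ≈ 407.2 K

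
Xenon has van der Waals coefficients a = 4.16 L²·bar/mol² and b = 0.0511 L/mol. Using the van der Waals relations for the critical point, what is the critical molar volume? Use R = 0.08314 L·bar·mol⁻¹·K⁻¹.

V_m,c ≈ 0.1533 L/mol

For a van der Waals gas, V_m,c = 3b.
V_m,c = 3×0.0511 = 0.1533 L/mol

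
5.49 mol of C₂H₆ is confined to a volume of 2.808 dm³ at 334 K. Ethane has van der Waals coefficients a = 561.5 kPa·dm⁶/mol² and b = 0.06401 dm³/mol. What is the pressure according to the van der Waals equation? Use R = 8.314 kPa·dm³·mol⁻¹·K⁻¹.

P = nRT/(V − nb) − a n²/V²
nRT/(V − nb) = (5.49)(8.314)(334)/(2.808 − 5.49×0.06401) = 15245/2.4566 = 6205.7 kPa
a n²/V² = (561.5)(5.49)²/(2.808)² = 2146.3 kPa
P = 6205.7 − 2146.3 = 4059 kPa

P ≈ 4059 kPa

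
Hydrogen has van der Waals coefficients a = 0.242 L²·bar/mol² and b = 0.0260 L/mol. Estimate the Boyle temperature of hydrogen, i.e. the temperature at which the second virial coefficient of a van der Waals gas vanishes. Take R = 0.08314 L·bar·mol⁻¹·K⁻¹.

T_B ≈ 112.0 K

For a van der Waals gas the second virial coefficient B₂ = b − a/(RT) vanishes at T_B = a/(Rb).
T_B = 0.242/(0.08314×0.0260) = 0.242/0.0021616 = 112.0 K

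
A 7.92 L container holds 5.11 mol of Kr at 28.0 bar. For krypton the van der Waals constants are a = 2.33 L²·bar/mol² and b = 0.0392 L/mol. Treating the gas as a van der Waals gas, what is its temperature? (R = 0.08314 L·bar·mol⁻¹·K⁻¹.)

T ≈ 526.4 K

T = (P + a n²/V²)(V − nb)/(nR)
P + a n²/V² = 28.0 + (2.33)(5.11)²/(7.92)² = 28.970 bar
V − nb = 7.92 − (5.11)(0.0392) = 7.7197 L
T = (28.970)(7.7197)/((5.11)(0.08314)) = 526.4 K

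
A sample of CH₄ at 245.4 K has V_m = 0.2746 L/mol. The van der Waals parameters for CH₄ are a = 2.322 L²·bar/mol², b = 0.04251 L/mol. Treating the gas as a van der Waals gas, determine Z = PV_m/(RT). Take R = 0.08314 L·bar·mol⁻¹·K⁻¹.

Z ≈ 0.7687

P = RT/(V_m − b) − a/V_m² = (0.08314)(245.4)/(0.2746 − 0.04251) − 2.322/(0.2746)²
  = 20.403/0.23209 − 30.794 = 87.910 − 30.794 = 57.116 bar
Z = PV_m/(RT) = (57.116)(0.2746)/((0.08314)(245.4)) = 15.684/20.403 = 0.7687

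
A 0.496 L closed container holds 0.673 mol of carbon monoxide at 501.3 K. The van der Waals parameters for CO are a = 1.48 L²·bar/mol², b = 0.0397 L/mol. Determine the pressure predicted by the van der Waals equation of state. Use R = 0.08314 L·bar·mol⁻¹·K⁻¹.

P ≈ 57.05 bar

P = nRT/(V − nb) − a n²/V²
nRT/(V − nb) = (0.673)(0.08314)(501.3)/(0.496 − 0.673×0.0397) = 28.049/0.46928 = 59.770 bar
a n²/V² = (1.48)(0.673)²/(0.496)² = 2.7248 bar
P = 59.770 − 2.7248 = 57.05 bar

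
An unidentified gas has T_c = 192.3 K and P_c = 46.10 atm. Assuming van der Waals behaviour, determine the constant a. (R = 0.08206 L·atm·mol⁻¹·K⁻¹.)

a ≈ 2.279 L²·atm/mol²

From T_c = 8a/(27Rb) and P_c = a/(27b²): a = 27 R² T_c²/(64 P_c).
a = 27×(0.08206)²×(192.3)²/(64×46.10) = 6723.3/2950.4 = 2.279 L²·atm/mol²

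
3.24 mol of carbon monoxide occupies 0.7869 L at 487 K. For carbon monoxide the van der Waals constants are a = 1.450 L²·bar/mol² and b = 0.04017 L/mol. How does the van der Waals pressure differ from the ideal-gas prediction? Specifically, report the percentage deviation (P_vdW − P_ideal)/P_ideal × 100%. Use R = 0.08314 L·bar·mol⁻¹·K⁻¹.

Ideal: P_ideal = nRT/V = (3.24)(0.08314)(487)/0.7869 = 166.711 bar
vdW: P = nRT/(V − nb) − a n²/V² = 131.185/0.656749 − 15.2215/0.619212 = 199.749 − 24.5820 = 175.167 bar
% deviation = (175.167 − 166.711)/166.711 × 100% = 5.07%

5.07 %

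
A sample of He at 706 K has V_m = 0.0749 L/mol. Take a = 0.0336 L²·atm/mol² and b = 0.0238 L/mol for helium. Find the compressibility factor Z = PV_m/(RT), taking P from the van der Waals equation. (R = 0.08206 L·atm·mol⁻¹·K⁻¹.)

Z ≈ 1.458

P = RT/(V_m − b) − a/V_m² = (0.08206)(706)/(0.0749 − 0.0238) − 0.0336/(0.0749)²
  = 57.934/0.051100 − 5.9893 = 1133.7 − 5.9893 = 1127.7 atm
Z = PV_m/(RT) = (1127.7)(0.0749)/((0.08206)(706)) = 84.465/57.934 = 1.458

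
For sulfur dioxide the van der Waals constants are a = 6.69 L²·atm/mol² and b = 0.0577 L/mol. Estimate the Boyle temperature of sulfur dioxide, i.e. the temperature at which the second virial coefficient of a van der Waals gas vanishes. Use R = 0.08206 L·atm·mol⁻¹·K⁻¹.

For a van der Waals gas the second virial coefficient B₂ = b − a/(RT) vanishes at T_B = a/(Rb).
T_B = 6.69/(0.08206×0.0577) = 6.69/0.0047349 = 1413 K

T_B ≈ 1413 K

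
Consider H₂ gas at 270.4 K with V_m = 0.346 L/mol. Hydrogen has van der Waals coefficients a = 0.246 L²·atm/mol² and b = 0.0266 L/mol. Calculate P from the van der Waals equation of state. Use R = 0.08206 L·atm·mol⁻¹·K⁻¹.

P ≈ 67.42 atm

P = RT/(V_m − b) − a/V_m²
RT/(V_m − b) = (0.08206)(270.4)/(0.346 − 0.0266) = 22.189/0.31940 = 69.471 atm
a/V_m² = 0.246/(0.346)² = 2.0549 atm
P = 69.471 − 2.0549 = 67.42 atm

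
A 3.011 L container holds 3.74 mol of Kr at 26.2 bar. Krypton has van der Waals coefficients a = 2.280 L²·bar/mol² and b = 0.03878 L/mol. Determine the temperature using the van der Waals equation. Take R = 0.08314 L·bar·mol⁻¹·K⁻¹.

T ≈ 273.9 K

T = (P + a n²/V²)(V − nb)/(nR)
P + a n²/V² = 26.2 + (2.280)(3.74)²/(3.011)² = 29.718 bar
V − nb = 3.011 − (3.74)(0.03878) = 2.8660 L
T = (29.718)(2.8660)/((3.74)(0.08314)) = 273.9 K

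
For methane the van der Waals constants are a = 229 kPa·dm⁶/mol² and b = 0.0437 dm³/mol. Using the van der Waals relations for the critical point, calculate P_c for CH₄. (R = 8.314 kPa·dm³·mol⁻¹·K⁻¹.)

P_c ≈ 4441 kPa

For a van der Waals gas, P_c = a/(27b²).
P_c = 229/(27×(0.0437)²) = 229/0.051562 = 4441 kPa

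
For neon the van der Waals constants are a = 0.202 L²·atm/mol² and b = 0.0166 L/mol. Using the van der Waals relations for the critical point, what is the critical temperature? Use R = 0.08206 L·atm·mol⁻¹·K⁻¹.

For a van der Waals gas, T_c = 8a/(27Rb).
T_c = 8×0.202/(27×0.08206×0.0166) = 1.6160/0.036779 = 43.94 K

T_c ≈ 43.94 K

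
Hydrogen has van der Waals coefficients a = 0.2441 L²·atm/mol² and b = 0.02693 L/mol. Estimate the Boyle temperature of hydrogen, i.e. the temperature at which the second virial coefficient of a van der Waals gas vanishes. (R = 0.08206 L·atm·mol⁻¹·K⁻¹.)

T_B ≈ 110.5 K

For a van der Waals gas the second virial coefficient B₂ = b − a/(RT) vanishes at T_B = a/(Rb).
T_B = 0.2441/(0.08206×0.02693) = 0.2441/0.0022099 = 110.5 K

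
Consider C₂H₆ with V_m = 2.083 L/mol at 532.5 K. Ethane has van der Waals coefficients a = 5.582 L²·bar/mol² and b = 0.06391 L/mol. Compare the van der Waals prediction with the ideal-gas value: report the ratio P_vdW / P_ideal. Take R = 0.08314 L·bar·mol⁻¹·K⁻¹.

P_vdW / P_ideal ≈ 0.9711

Ideal: P_ideal = RT/V_m = (0.08314)(532.5)/2.083 = 21.2540 bar
vdW: P = RT/(V_m − b) − a/V_m² = 44.2721/2.01909 − 5.582/4.33889 = 21.9268 − 1.28650 = 20.6403 bar
Ratio = 20.6403/21.2540 = 0.9711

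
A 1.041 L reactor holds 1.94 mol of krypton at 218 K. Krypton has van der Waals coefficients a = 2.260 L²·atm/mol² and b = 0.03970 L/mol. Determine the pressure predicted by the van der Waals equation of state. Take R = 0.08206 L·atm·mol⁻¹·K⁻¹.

P = nRT/(V − nb) − a n²/V²
nRT/(V − nb) = (1.94)(0.08206)(218)/(1.041 − 1.94×0.03970) = 34.705/0.96398 = 36.002 atm
a n²/V² = (2.260)(1.94)²/(1.041)² = 7.8489 atm
P = 36.002 − 7.8489 = 28.15 atm

P ≈ 28.15 atm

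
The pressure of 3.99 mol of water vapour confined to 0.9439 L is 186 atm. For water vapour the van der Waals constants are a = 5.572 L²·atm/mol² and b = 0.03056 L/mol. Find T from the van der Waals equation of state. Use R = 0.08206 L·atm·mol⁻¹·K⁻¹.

T ≈ 716.9 K

T = (P + a n²/V²)(V − nb)/(nR)
P + a n²/V² = 186 + (5.572)(3.99)²/(0.9439)² = 285.56 atm
V − nb = 0.9439 − (3.99)(0.03056) = 0.82197 L
T = (285.56)(0.82197)/((3.99)(0.08206)) = 716.9 K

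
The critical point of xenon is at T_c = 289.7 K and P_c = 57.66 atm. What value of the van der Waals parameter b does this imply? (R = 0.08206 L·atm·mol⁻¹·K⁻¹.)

From T_c = 8a/(27Rb) and P_c = a/(27b²): b = R T_c/(8 P_c).
b = (0.08206)(289.7)/(8×57.66) = 23.773/461.28 = 0.05154 L/mol

b ≈ 0.05154 L/mol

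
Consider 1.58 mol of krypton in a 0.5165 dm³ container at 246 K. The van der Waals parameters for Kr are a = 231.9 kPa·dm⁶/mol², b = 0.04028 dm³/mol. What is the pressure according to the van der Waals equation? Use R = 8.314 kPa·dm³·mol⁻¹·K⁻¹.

P = nRT/(V − nb) − a n²/V²
nRT/(V − nb) = (1.58)(8.314)(246)/(0.5165 − 1.58×0.04028) = 3231.5/0.45286 = 7135.8 kPa
a n²/V² = (231.9)(1.58)²/(0.5165)² = 2170.1 kPa
P = 7135.8 − 2170.1 = 4966 kPa

P ≈ 4966 kPa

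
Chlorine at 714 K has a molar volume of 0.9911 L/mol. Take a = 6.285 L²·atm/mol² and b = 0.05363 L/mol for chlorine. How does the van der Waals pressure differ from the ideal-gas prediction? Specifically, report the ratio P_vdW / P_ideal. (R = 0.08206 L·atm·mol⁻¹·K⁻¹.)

P_vdW / P_ideal ≈ 0.9490

Ideal: P_ideal = RT/V_m = (0.08206)(714)/0.9911 = 59.1170 atm
vdW: P = RT/(V_m − b) − a/V_m² = 58.5908/0.937470 − 6.285/0.982279 = 62.4989 − 6.39839 = 56.1005 atm
Ratio = 56.1005/59.1170 = 0.9490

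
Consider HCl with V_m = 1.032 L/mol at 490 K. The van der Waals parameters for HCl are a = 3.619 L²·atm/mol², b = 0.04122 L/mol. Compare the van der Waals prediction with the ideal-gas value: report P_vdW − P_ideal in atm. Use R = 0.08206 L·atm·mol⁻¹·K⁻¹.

ΔP ≈ -1.777 atm

Ideal: P_ideal = RT/V_m = (0.08206)(490)/1.032 = 38.9626 atm
vdW: P = RT/(V_m − b) − a/V_m² = 40.2094/0.990780 − 3.619/1.06502 = 40.5836 − 3.39806 = 37.1855 atm
ΔP = 37.1855 − 38.9626 = -1.777 atm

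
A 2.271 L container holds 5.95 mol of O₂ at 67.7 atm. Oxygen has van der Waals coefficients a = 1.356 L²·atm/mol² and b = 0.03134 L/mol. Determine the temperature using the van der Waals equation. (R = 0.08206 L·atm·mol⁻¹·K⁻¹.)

T = (P + a n²/V²)(V − nb)/(nR)
P + a n²/V² = 67.7 + (1.356)(5.95)²/(2.271)² = 77.008 atm
V − nb = 2.271 − (5.95)(0.03134) = 2.0845 L
T = (77.008)(2.0845)/((5.95)(0.08206)) = 328.8 K

T ≈ 328.8 K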